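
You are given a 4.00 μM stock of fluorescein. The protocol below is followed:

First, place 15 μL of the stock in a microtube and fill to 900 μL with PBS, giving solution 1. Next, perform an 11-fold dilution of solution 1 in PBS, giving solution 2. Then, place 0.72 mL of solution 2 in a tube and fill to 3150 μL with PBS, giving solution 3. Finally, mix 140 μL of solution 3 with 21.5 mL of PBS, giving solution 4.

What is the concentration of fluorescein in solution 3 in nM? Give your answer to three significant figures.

1.39 nM

Step 1: 15 μL brought to 900 μL → factor 900/15 = 60
Step 2: 11-fold → factor 11
Step 3: 0.72 mL brought to 3150 μL → factor 3.15/0.72 = 4.375
Dilution factor through solution 3 = 60 × 11 × 4.375 = 2887.5
[solution 3] = 4.00 μM / 2887.5 = 0.001385 μM = 1.39 nM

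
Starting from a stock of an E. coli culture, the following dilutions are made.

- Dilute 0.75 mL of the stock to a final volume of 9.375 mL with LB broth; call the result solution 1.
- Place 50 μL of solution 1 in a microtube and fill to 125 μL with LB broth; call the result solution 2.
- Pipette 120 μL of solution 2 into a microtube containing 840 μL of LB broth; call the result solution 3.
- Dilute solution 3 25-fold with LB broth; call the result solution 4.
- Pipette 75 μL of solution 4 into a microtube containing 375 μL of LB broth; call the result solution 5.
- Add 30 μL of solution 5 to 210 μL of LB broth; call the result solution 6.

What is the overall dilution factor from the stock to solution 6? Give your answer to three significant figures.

Step 1: 0.75 mL brought to 9.375 mL → factor 9.375/0.75 = 12.5
Step 2: 50 μL brought to 125 μL → factor 125/50 = 2.5
Step 3: 120 μL + 840 μL = 960 μL total → factor 960/120 = 8
Step 4: 25-fold → factor 25
Step 5: 75 μL + 375 μL = 450 μL total → factor 450/75 = 6
Step 6: 30 μL + 210 μL = 240 μL total → factor 240/30 = 8
Overall dilution factor = 12.5 × 2.5 × 8 × 25 × 6 × 8 = 3 × 10^5

3.00 × 10^5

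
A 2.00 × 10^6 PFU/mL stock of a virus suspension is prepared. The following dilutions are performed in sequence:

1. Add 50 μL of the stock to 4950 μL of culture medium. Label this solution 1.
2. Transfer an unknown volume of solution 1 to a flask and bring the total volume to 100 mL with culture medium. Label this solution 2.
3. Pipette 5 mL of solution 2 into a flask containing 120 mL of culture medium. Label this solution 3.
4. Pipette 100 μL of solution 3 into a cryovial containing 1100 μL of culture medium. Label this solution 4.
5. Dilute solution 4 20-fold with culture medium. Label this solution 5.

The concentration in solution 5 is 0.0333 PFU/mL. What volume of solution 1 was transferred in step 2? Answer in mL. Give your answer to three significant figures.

Step 1: 50 μL + 4950 μL = 5000 μL total → factor 5000/50 = 100
Step 2: v brought to 100 mL → factor = 100 mL/v
Step 3: 5 mL + 120 mL = 125 mL total → factor 125/5 = 25
Step 4: 100 μL + 1100 μL = 1200 μL total → factor 1200/100 = 12
Step 5: 20-fold → factor 20
Product of known-step factors = 6 × 10^5
Overall factor = 2.00 × 10^6 PFU/mL / (0.0333 PFU/mL) = 6.006 × 10^7
Step-2 factor = 6.006 × 10^7 / 6 × 10^5 = 100.1
v = 100 mL / 100.1 = 0.999 mL

0.999 mL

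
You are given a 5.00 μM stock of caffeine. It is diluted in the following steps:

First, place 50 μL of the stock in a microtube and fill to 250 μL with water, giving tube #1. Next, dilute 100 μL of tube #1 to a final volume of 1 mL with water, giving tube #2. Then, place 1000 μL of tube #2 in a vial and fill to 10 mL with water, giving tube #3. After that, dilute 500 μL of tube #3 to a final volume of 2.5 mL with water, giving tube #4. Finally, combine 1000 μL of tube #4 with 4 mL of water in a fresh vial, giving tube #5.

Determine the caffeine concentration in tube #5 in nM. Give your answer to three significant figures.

0.400 nM

Step 1: 50 μL brought to 250 μL → factor 250/50 = 5
Step 2: 100 μL brought to 1 mL → factor 1000/100 = 10
Step 3: 1000 μL brought to 10 mL → factor 10000/1000 = 10
Step 4: 500 μL brought to 2.5 mL → factor 2500/500 = 5
Step 5: 1000 μL + 4 mL = 5000 μL total → factor 5000/1000 = 5
Overall dilution factor = 5 × 10 × 10 × 5 × 5 = 12500
Final = 5.00 μM / 12500 = 0.0004000 μM = 0.400 nM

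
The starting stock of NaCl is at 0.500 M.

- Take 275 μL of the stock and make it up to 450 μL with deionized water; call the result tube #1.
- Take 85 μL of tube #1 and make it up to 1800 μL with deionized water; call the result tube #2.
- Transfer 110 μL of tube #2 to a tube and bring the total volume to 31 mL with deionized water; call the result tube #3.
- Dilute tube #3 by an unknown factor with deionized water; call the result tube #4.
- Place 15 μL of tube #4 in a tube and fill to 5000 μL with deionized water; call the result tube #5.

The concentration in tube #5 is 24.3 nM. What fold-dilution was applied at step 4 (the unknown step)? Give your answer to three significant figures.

Step 1: 275 μL brought to 450 μL → factor 450/275 = 1.6364
Step 2: 85 μL brought to 1800 μL → factor 1800/85 = 21.176
Step 3: 110 μL brought to 31 mL → factor 31000/110 = 281.82
Step 4: unknown factor x
Step 5: 15 μL brought to 5000 μL → factor 5000/15 = 333.33
Product of known-step factors = 3.2552 × 10^6
Overall factor = 0.500 M / (24.3 nM) = 2.0576 × 10^7
x = 2.0576 × 10^7 / 3.2552 × 10^6 = 6.32

6.32-fold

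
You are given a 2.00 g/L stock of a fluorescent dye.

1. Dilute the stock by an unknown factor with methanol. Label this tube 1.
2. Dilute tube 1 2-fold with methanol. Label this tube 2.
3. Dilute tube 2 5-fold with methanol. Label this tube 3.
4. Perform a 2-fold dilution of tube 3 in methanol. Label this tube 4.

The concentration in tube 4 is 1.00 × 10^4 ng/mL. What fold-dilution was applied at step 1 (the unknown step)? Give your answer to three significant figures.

10.0-fold

Step 1: unknown factor x
Step 2: 2-fold → factor 2
Step 3: 5-fold → factor 5
Step 4: 2-fold → factor 2
Product of known-step factors = 20
Overall factor = 2.00 g/L / (1.00 × 10^4 ng/mL) = 200
x = 200 / 20 = 10.0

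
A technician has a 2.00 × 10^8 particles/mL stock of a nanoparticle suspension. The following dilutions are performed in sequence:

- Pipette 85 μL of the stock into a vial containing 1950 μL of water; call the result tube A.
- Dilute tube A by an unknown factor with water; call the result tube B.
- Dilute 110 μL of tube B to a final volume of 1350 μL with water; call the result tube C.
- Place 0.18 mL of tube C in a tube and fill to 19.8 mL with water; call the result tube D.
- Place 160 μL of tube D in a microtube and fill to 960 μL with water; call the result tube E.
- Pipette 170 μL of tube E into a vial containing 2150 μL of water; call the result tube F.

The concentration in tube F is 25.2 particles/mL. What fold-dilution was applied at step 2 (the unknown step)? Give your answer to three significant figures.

3.00-fold

Step 1: 85 μL + 1950 μL = 2035 μL total → factor 2035/85 = 23.941
Step 2: unknown factor x
Step 3: 110 μL brought to 1350 μL → factor 1350/110 = 12.273
Step 4: 0.18 mL brought to 19.8 mL → factor 19.8/0.18 = 110
Step 5: 160 μL brought to 960 μL → factor 960/160 = 6
Step 6: 170 μL + 2150 μL = 2320 μL total → factor 2320/170 = 13.647
Product of known-step factors = 2.6465 × 10^6
Overall factor = 2.00 × 10^8 particles/mL / (25.2 particles/mL) = 7.9365 × 10^6
x = 7.9365 × 10^6 / 2.6465 × 10^6 = 3.00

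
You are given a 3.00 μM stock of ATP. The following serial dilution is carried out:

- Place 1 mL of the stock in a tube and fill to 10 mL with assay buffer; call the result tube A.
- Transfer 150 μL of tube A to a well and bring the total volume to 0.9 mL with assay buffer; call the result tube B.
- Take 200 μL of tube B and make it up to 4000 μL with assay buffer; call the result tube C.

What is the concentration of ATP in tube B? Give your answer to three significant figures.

0.0500 μM

Step 1: 1 mL brought to 10 mL → factor 10/1 = 10
Step 2: 150 μL brought to 0.9 mL → factor 900/150 = 6
Dilution factor through tube B = 10 × 6 = 60
[tube B] = 3.00 μM / 60 = 0.0500 μM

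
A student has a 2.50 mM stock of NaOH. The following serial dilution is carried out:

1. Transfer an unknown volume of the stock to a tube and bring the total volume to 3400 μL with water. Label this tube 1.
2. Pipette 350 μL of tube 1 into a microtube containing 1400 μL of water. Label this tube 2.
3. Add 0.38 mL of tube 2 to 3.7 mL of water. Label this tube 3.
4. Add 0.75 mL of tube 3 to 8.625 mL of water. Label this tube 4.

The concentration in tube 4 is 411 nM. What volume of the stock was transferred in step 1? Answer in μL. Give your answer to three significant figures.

375 μL

Step 1: v brought to 3400 μL → factor = 3400 μL/v
Step 2: 350 μL + 1400 μL = 1750 μL total → factor 1750/350 = 5
Step 3: 0.38 mL + 3.7 mL = 4.08 mL total → factor 4.08/0.38 = 10.737
Step 4: 0.75 mL + 8.625 mL = 9.375 mL total → factor 9.375/0.75 = 12.5
Product of known-step factors = 671.05
Overall factor = 2.50 mM / (411 nM) = 6082.7
Step-1 factor = 6082.7 / 671.05 = 9.0645
v = 3400 μL / 9.0645 = 375 μL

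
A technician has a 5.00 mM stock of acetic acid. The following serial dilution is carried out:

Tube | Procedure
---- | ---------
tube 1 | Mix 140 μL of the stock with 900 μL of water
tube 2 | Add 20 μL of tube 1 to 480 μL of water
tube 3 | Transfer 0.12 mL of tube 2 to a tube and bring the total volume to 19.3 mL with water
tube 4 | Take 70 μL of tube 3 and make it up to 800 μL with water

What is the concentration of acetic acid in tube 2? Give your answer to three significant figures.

Step 1: 140 μL + 900 μL = 1040 μL total → factor 1040/140 = 7.4286
Step 2: 20 μL + 480 μL = 500 μL total → factor 500/20 = 25
Dilution factor through tube 2 = 7.4286 × 25 = 185.71
[tube 2] = 5.00 mM / 185.71 = 0.0269 mM

0.0269 mM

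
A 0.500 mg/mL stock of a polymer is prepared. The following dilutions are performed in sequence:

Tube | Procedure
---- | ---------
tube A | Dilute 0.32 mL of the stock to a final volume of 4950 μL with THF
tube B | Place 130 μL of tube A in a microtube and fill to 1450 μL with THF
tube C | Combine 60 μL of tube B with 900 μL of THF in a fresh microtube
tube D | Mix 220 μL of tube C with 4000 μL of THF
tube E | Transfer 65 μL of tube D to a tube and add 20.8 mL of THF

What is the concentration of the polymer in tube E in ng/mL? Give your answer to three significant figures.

0.0294 ng/mL

Step 1: 0.32 mL brought to 4950 μL → factor 4.95/0.32 = 15.469
Step 2: 130 μL brought to 1450 μL → factor 1450/130 = 11.154
Step 3: 60 μL + 900 μL = 960 μL total → factor 960/60 = 16
Step 4: 220 μL + 4000 μL = 4220 μL total → factor 4220/220 = 19.182
Step 5: 65 μL + 20.8 mL = 20865 μL total → factor 20865/65 = 321
Overall dilution factor = 15.469 × 11.154 × 16 × 19.182 × 321 = 1.6998 × 10^7
Final = 0.500 mg/mL / 1.6998 × 10^7 = 2.942 × 10^-8 mg/mL = 0.0294 ng/mL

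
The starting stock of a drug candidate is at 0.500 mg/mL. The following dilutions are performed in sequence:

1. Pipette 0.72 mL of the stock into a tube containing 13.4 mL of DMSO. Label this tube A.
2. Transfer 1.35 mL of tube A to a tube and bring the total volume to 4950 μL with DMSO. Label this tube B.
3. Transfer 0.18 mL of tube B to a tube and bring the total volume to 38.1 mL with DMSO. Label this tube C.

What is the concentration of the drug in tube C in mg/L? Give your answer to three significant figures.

0.0329 mg/L

Step 1: 0.72 mL + 13.4 mL = 14.12 mL total → factor 14.12/0.72 = 19.611
Step 2: 1.35 mL brought to 4950 μL → factor 4.95/1.35 = 3.6667
Step 3: 0.18 mL brought to 38.1 mL → factor 38.1/0.18 = 211.67
Overall dilution factor = 19.611 × 3.6667 × 211.67 = 15220
Final = 0.500 mg/mL / 15220 = 3.285 × 10^-5 mg/mL = 0.0329 mg/L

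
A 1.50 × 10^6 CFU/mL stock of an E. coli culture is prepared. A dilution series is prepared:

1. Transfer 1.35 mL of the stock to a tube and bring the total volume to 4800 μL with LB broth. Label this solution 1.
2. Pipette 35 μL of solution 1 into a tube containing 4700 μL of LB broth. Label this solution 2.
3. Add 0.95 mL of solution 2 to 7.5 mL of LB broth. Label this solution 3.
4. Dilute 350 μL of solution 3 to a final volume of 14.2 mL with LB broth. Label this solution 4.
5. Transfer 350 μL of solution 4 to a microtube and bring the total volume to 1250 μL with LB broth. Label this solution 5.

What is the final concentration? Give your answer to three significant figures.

Step 1: 1.35 mL brought to 4800 μL → factor 4.8/1.35 = 3.5556
Step 2: 35 μL + 4700 μL = 4735 μL total → factor 4735/35 = 135.29
Step 3: 0.95 mL + 7.5 mL = 8.45 mL total → factor 8.45/0.95 = 8.8947
Step 4: 350 μL brought to 14.2 mL → factor 14200/350 = 40.571
Step 5: 350 μL brought to 1250 μL → factor 1250/350 = 3.5714
Overall dilution factor = 3.5556 × 135.29 × 8.8947 × 40.571 × 3.5714 = 6.1995 × 10^5
Final = 1.50 × 10^6 CFU/mL / 6.1995 × 10^5 = 2.42 CFU/mL

2.42 CFU/mL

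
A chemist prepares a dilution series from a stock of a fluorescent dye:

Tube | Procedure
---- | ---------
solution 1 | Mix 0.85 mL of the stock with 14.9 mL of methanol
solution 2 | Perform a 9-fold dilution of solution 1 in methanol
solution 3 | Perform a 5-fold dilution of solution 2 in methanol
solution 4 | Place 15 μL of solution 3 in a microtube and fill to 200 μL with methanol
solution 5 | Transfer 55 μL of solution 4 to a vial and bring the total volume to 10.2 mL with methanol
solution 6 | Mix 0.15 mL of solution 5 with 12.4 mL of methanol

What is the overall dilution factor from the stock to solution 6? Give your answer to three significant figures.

Step 1: 0.85 mL + 14.9 mL = 15.75 mL total → factor 15.75/0.85 = 18.529
Step 2: 9-fold → factor 9
Step 3: 5-fold → factor 5
Step 4: 15 μL brought to 200 μL → factor 200/15 = 13.333
Step 5: 55 μL brought to 10.2 mL → factor 10200/55 = 185.45
Step 6: 0.15 mL + 12.4 mL = 12.55 mL total → factor 12.55/0.15 = 83.667
Overall dilution factor = 18.529 × 9 × 5 × 13.333 × 185.45 × 83.667 = 1.7251 × 10^8

1.73 × 10^8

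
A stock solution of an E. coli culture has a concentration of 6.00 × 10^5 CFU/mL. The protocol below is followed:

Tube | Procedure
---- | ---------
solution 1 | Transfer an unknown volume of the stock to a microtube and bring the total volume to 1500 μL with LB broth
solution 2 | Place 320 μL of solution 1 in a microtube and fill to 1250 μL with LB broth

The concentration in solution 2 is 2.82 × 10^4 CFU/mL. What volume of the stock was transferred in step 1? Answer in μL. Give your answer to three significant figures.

275 μL

Step 1: v brought to 1500 μL → factor = 1500 μL/v
Step 2: 320 μL brought to 1250 μL → factor 1250/320 = 3.9062
Product of known-step factors = 3.9062
Overall factor = 6.00 × 10^5 CFU/mL / (2.82 × 10^4 CFU/mL) = 21.277
Step-1 factor = 21.277 / 3.9062 = 5.4468
v = 1500 μL / 5.4468 = 275 μL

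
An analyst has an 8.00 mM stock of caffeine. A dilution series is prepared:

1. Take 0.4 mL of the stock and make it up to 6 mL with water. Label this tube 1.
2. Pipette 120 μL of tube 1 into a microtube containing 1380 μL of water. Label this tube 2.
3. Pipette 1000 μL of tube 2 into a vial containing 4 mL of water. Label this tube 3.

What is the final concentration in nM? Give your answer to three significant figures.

8.53 × 10^3 nM

Step 1: 0.4 mL brought to 6 mL → factor 6/0.4 = 15
Step 2: 120 μL + 1380 μL = 1500 μL total → factor 1500/120 = 12.5
Step 3: 1000 μL + 4 mL = 5000 μL total → factor 5000/1000 = 5
Overall dilution factor = 15 × 12.5 × 5 = 937.5
Final = 8.00 mM / 937.5 = 0.008533 mM = 8.53 × 10^3 nM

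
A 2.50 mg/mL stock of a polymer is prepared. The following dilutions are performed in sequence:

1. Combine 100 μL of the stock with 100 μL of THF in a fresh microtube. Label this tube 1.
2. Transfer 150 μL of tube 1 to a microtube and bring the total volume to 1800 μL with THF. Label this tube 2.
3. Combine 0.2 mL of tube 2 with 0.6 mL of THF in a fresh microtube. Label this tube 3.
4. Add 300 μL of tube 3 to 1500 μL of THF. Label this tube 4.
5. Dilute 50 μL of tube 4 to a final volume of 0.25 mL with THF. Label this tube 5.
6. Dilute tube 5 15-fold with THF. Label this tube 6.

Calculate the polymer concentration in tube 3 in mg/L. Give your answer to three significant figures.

Step 1: 100 μL + 100 μL = 200 μL total → factor 200/100 = 2
Step 2: 150 μL brought to 1800 μL → factor 1800/150 = 12
Step 3: 0.2 mL + 0.6 mL = 0.8 mL total → factor 0.8/0.2 = 4
Dilution factor through tube 3 = 2 × 12 × 4 = 96
[tube 3] = 2.50 mg/mL / 96 = 0.02604 mg/mL = 26.0 mg/L

26.0 mg/L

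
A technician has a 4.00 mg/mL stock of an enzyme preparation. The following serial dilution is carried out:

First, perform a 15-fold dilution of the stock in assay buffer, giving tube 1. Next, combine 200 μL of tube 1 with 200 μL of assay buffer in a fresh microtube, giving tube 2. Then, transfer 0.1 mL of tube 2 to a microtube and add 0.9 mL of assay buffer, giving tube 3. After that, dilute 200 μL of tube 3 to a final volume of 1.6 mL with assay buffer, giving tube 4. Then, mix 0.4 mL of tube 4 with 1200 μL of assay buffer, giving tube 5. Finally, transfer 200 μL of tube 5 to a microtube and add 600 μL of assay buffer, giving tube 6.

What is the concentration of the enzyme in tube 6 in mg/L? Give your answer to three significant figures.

0.104 mg/L

Step 1: 15-fold → factor 15
Step 2: 200 μL + 200 μL = 400 μL total → factor 400/200 = 2
Step 3: 0.1 mL + 0.9 mL = 1 mL total → factor 1/0.1 = 10
Step 4: 200 μL brought to 1.6 mL → factor 1600/200 = 8
Step 5: 0.4 mL + 1200 μL = 1.6 mL total → factor 1.6/0.4 = 4
Step 6: 200 μL + 600 μL = 800 μL total → factor 800/200 = 4
Overall dilution factor = 15 × 2 × 10 × 8 × 4 × 4 = 38400
Final = 4.00 mg/mL / 38400 = 0.0001042 mg/mL = 0.104 mg/L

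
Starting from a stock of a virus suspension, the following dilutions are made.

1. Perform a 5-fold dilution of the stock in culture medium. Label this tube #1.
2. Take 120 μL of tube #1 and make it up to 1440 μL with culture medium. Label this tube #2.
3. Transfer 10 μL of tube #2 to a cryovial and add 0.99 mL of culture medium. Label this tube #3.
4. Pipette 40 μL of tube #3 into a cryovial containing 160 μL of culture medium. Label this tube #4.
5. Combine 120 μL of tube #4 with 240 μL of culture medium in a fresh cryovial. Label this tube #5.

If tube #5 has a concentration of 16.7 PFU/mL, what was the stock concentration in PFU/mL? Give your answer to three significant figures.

1.50 × 10^6 PFU/mL

Step 1: 5-fold → factor 5
Step 2: 120 μL brought to 1440 μL → factor 1440/120 = 12
Step 3: 10 μL + 0.99 mL = 1000 μL total → factor 1000/10 = 100
Step 4: 40 μL + 160 μL = 200 μL total → factor 200/40 = 5
Step 5: 120 μL + 240 μL = 360 μL total → factor 360/120 = 3
Overall dilution factor = 5 × 12 × 100 × 5 × 3 = 90000
Stock = 16.7 PFU/mL × 90000 = 1.50 × 10^6 PFU/mL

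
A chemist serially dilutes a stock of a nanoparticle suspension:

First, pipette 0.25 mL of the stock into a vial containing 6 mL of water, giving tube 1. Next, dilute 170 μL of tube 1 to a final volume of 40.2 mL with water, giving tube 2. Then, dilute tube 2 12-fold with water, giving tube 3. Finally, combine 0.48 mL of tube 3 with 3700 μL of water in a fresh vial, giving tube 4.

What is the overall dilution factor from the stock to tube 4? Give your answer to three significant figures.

6.18 × 10^5

Step 1: 0.25 mL + 6 mL = 6.25 mL total → factor 6.25/0.25 = 25
Step 2: 170 μL brought to 40.2 mL → factor 40200/170 = 236.47
Step 3: 12-fold → factor 12
Step 4: 0.48 mL + 3700 μL = 4.18 mL total → factor 4.18/0.48 = 8.7083
Overall dilution factor = 25 × 236.47 × 12 × 8.7083 = 6.1778 × 10^5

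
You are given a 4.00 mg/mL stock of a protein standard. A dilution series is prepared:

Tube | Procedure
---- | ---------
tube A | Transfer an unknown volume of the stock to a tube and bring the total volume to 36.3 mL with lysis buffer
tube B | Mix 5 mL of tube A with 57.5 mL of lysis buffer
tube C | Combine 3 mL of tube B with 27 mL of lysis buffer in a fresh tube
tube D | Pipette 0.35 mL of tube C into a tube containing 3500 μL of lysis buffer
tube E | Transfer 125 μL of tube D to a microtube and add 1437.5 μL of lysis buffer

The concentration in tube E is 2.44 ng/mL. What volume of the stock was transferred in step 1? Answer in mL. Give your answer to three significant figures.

Step 1: v brought to 36.3 mL → factor = 36.3 mL/v
Step 2: 5 mL + 57.5 mL = 62.5 mL total → factor 62.5/5 = 12.5
Step 3: 3 mL + 27 mL = 30 mL total → factor 30/3 = 10
Step 4: 0.35 mL + 3500 μL = 3.85 mL total → factor 3.85/0.35 = 11
Step 5: 125 μL + 1437.5 μL = 1562.5 μL total → factor 1562.5/125 = 12.5
Product of known-step factors = 17188
Overall factor = 4.00 mg/mL / (2.44 ng/mL) = 1.6393 × 10^6
Step-1 factor = 1.6393 × 10^6 / 17188 = 95.38
v = 36.3 mL / 95.38 = 0.381 mL

0.381 mL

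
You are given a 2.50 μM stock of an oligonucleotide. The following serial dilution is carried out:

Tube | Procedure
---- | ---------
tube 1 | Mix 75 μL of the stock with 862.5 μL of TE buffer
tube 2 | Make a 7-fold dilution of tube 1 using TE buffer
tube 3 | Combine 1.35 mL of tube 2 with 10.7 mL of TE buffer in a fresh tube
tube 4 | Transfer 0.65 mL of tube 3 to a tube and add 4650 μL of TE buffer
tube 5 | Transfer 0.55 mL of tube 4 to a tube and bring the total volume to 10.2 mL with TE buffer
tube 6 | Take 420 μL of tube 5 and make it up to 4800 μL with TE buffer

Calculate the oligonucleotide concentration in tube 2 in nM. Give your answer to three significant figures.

28.6 nM

Step 1: 75 μL + 862.5 μL = 937.5 μL total → factor 937.5/75 = 12.5
Step 2: 7-fold → factor 7
Dilution factor through tube 2 = 12.5 × 7 = 87.5
[tube 2] = 2.50 μM / 87.5 = 0.02857 μM = 28.6 nM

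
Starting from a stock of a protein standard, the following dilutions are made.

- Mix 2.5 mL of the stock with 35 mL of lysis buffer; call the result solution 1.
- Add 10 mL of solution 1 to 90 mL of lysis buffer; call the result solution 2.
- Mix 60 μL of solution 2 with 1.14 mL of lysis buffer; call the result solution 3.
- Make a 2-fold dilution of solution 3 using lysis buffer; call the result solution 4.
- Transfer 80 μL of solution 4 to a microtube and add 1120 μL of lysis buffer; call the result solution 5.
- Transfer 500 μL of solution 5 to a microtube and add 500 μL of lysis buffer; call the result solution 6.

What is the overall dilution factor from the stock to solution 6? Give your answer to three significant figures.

Step 1: 2.5 mL + 35 mL = 37.5 mL total → factor 37.5/2.5 = 15
Step 2: 10 mL + 90 mL = 100 mL total → factor 100/10 = 10
Step 3: 60 μL + 1.14 mL = 1200 μL total → factor 1200/60 = 20
Step 4: 2-fold → factor 2
Step 5: 80 μL + 1120 μL = 1200 μL total → factor 1200/80 = 15
Step 6: 500 μL + 500 μL = 1000 μL total → factor 1000/500 = 2
Overall dilution factor = 15 × 10 × 20 × 2 × 15 × 2 = 1.8 × 10^5

1.80 × 10^5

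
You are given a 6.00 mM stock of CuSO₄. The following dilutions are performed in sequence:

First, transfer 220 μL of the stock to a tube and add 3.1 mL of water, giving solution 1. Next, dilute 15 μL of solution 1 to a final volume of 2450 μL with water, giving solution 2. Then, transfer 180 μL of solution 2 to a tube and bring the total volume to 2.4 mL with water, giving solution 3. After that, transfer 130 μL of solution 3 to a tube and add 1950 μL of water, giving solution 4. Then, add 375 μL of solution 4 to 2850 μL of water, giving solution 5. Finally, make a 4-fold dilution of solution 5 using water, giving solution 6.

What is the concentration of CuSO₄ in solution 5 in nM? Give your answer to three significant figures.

Step 1: 220 μL + 3.1 mL = 3320 μL total → factor 3320/220 = 15.091
Step 2: 15 μL brought to 2450 μL → factor 2450/15 = 163.33
Step 3: 180 μL brought to 2.4 mL → factor 2400/180 = 13.333
Step 4: 130 μL + 1950 μL = 2080 μL total → factor 2080/130 = 16
Step 5: 375 μL + 2850 μL = 3225 μL total → factor 3225/375 = 8.6
Dilution factor through solution 5 = 15.091 × 163.33 × 13.333 × 16 × 8.6 = 4.5222 × 10^6
[solution 5] = 6.00 mM / 4.5222 × 10^6 = 1.327 × 10^-6 mM = 1.33 nM

1.33 nM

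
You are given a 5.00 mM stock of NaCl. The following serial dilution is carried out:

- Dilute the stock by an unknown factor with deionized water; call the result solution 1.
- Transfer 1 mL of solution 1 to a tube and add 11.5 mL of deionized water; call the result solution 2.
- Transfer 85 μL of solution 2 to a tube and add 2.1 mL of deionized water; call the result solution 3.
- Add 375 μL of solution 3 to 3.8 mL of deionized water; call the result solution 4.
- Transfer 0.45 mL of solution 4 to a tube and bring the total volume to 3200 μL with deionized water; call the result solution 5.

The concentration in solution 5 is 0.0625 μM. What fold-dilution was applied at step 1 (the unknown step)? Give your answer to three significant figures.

3.14-fold

Step 1: unknown factor x
Step 2: 1 mL + 11.5 mL = 12.5 mL total → factor 12.5/1 = 12.5
Step 3: 85 μL + 2.1 mL = 2185 μL total → factor 2185/85 = 25.706
Step 4: 375 μL + 3.8 mL = 4175 μL total → factor 4175/375 = 11.133
Step 5: 0.45 mL brought to 3200 μL → factor 3.2/0.45 = 7.1111
Product of known-step factors = 25439
Overall factor = 5.00 mM / (0.0625 μM) = 80000
x = 80000 / 25439 = 3.14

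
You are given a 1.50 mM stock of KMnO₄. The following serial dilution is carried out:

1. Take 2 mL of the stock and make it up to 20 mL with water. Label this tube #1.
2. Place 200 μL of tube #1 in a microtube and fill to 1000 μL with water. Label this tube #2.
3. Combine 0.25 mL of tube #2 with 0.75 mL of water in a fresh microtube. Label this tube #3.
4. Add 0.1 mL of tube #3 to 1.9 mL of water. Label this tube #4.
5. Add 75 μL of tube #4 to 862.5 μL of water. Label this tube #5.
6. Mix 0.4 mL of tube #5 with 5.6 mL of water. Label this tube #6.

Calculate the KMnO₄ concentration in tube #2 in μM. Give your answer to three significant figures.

Step 1: 2 mL brought to 20 mL → factor 20/2 = 10
Step 2: 200 μL brought to 1000 μL → factor 1000/200 = 5
Dilution factor through tube #2 = 10 × 5 = 50
[tube #2] = 1.50 mM / 50 = 0.03000 mM = 30.0 μM

30.0 μM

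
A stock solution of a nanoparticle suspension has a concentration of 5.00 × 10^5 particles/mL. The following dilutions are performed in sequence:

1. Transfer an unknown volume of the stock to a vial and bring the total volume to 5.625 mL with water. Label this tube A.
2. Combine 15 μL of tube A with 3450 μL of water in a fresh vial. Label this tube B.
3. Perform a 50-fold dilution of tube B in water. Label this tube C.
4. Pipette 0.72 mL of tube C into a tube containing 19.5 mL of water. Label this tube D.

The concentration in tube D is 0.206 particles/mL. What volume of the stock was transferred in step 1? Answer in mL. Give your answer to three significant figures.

Step 1: v brought to 5.625 mL → factor = 5.625 mL/v
Step 2: 15 μL + 3450 μL = 3465 μL total → factor 3465/15 = 231
Step 3: 50-fold → factor 50
Step 4: 0.72 mL + 19.5 mL = 20.22 mL total → factor 20.22/0.72 = 28.083
Product of known-step factors = 3.2436 × 10^5
Overall factor = 5.00 × 10^5 particles/mL / (0.206 particles/mL) = 2.4272 × 10^6
Step-1 factor = 2.4272 × 10^6 / 3.2436 × 10^5 = 7.4829
v = 5.625 mL / 7.4829 = 0.752 mL

0.752 mL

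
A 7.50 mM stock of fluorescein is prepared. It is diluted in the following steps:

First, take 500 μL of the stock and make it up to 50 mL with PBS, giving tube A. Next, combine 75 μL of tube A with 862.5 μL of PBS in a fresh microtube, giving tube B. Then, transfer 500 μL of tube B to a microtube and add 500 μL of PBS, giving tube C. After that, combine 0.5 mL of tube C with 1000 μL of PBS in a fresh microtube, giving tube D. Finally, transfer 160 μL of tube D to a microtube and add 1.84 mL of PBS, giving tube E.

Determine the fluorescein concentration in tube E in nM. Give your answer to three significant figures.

80.0 nM

Step 1: 500 μL brought to 50 mL → factor 50000/500 = 100
Step 2: 75 μL + 862.5 μL = 937.5 μL total → factor 937.5/75 = 12.5
Step 3: 500 μL + 500 μL = 1000 μL total → factor 1000/500 = 2
Step 4: 0.5 mL + 1000 μL = 1.5 mL total → factor 1.5/0.5 = 3
Step 5: 160 μL + 1.84 mL = 2000 μL total → factor 2000/160 = 12.5
Overall dilution factor = 100 × 12.5 × 2 × 3 × 12.5 = 93750
Final = 7.50 mM / 93750 = 8.000 × 10^-5 mM = 80.0 nM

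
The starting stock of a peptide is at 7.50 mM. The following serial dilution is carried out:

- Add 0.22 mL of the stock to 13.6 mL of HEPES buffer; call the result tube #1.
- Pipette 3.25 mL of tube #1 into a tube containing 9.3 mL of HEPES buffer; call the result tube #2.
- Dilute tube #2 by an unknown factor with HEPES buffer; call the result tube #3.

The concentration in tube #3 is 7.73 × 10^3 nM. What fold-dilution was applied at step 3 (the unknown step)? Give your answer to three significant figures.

4.00-fold

Step 1: 0.22 mL + 13.6 mL = 13.82 mL total → factor 13.82/0.22 = 62.818
Step 2: 3.25 mL + 9.3 mL = 12.55 mL total → factor 12.55/3.25 = 3.8615
Step 3: unknown factor x
Product of known-step factors = 242.57
Overall factor = 7.50 mM / (7.73 × 10^3 nM) = 970.25
x = 970.25 / 242.57 = 4.00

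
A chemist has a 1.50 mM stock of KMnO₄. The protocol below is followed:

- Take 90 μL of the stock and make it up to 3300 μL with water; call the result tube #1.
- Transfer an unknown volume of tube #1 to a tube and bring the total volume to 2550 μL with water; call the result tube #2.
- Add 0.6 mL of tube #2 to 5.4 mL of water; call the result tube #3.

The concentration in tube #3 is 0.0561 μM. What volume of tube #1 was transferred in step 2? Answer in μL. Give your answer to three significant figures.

Step 1: 90 μL brought to 3300 μL → factor 3300/90 = 36.667
Step 2: v brought to 2550 μL → factor = 2550 μL/v
Step 3: 0.6 mL + 5.4 mL = 6 mL total → factor 6/0.6 = 10
Product of known-step factors = 366.67
Overall factor = 1.50 mM / (0.0561 μM) = 26738
Step-2 factor = 26738 / 366.67 = 72.922
v = 2550 μL / 72.922 = 35.0 μL

35.0 μL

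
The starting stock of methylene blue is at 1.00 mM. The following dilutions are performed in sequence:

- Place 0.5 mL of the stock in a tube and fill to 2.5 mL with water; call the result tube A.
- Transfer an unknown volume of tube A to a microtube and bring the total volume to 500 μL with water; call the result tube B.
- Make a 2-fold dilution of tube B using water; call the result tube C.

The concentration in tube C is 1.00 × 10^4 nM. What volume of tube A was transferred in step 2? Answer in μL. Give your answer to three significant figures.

Step 1: 0.5 mL brought to 2.5 mL → factor 2.5/0.5 = 5
Step 2: v brought to 500 μL → factor = 500 μL/v
Step 3: 2-fold → factor 2
Product of known-step factors = 10
Overall factor = 1.00 mM / (1.00 × 10^4 nM) = 100
Step-2 factor = 100 / 10 = 10
v = 500 μL / 10 = 50.0 μL

50.0 μL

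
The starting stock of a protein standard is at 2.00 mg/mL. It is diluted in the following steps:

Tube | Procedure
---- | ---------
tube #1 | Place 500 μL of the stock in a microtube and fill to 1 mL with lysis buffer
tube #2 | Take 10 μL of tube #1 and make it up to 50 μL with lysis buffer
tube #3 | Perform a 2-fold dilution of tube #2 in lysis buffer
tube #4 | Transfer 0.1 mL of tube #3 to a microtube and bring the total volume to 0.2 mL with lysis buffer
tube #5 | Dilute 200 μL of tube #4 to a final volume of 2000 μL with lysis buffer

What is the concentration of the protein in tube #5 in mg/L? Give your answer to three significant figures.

Step 1: 500 μL brought to 1 mL → factor 1000/500 = 2
Step 2: 10 μL brought to 50 μL → factor 50/10 = 5
Step 3: 2-fold → factor 2
Step 4: 0.1 mL brought to 0.2 mL → factor 0.2/0.1 = 2
Step 5: 200 μL brought to 2000 μL → factor 2000/200 = 10
Overall dilution factor = 2 × 5 × 2 × 2 × 10 = 400
Final = 2.00 mg/mL / 400 = 0.005000 mg/mL = 5.00 mg/L

5.00 mg/L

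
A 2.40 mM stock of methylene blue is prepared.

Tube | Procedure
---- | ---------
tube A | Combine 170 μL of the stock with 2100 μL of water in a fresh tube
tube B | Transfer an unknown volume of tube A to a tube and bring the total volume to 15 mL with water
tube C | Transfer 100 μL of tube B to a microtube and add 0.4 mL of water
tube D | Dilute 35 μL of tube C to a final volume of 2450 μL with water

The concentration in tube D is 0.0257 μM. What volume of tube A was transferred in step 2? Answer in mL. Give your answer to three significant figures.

Step 1: 170 μL + 2100 μL = 2270 μL total → factor 2270/170 = 13.353
Step 2: v brought to 15 mL → factor = 15 mL/v
Step 3: 100 μL + 0.4 mL = 500 μL total → factor 500/100 = 5
Step 4: 35 μL brought to 2450 μL → factor 2450/35 = 70
Product of known-step factors = 4673.5
Overall factor = 2.40 mM / (0.0257 μM) = 93385
Step-2 factor = 93385 / 4673.5 = 19.982
v = 15 mL / 19.982 = 0.751 mL

0.751 mL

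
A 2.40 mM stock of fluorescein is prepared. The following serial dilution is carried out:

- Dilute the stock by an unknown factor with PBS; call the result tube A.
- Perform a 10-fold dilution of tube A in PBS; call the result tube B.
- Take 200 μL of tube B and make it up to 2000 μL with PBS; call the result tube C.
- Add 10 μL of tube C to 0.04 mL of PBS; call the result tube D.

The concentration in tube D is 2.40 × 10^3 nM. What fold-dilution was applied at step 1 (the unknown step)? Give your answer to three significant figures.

2.00-fold

Step 1: unknown factor x
Step 2: 10-fold → factor 10
Step 3: 200 μL brought to 2000 μL → factor 2000/200 = 10
Step 4: 10 μL + 0.04 mL = 50 μL total → factor 50/10 = 5
Product of known-step factors = 500
Overall factor = 2.40 mM / (2.40 × 10^3 nM) = 1000
x = 1000 / 500 = 2.00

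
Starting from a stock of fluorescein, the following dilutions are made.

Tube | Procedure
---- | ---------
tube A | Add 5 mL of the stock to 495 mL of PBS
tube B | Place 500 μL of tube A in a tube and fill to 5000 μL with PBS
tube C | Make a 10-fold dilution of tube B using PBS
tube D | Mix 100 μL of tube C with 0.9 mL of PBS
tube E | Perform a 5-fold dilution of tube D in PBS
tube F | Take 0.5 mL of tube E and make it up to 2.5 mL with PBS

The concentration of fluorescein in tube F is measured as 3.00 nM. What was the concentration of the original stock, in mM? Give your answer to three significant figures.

7.50 mM

Step 1: 5 mL + 495 mL = 500 mL total → factor 500/5 = 100
Step 2: 500 μL brought to 5000 μL → factor 5000/500 = 10
Step 3: 10-fold → factor 10
Step 4: 100 μL + 0.9 mL = 1000 μL total → factor 1000/100 = 10
Step 5: 5-fold → factor 5
Step 6: 0.5 mL brought to 2.5 mL → factor 2.5/0.5 = 5
Overall dilution factor = 100 × 10 × 10 × 10 × 5 × 5 = 2.5 × 10^6
Stock = 3.00 nM × 2.5 × 10^6 = 7.500 × 10^6 nM = 7.50 mM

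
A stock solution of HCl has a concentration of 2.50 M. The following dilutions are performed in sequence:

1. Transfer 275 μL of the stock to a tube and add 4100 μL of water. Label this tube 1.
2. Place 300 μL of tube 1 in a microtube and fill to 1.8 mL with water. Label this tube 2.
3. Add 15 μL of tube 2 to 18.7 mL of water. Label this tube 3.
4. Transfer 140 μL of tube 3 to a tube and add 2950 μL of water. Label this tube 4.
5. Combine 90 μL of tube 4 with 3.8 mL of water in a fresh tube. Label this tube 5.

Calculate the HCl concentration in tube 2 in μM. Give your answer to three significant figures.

Step 1: 275 μL + 4100 μL = 4375 μL total → factor 4375/275 = 15.909
Step 2: 300 μL brought to 1.8 mL → factor 1800/300 = 6
Dilution factor through tube 2 = 15.909 × 6 = 95.455
[tube 2] = 2.50 M / 95.455 = 0.02619 M = 2.62 × 10^4 μM

2.62 × 10^4 μM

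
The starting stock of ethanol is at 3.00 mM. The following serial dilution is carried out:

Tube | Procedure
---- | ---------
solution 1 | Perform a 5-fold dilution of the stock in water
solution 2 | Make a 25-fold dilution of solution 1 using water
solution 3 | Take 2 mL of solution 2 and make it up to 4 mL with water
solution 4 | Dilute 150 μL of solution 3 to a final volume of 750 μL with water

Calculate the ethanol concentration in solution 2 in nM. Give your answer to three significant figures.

2.40 × 10^4 nM

Step 1: 5-fold → factor 5
Step 2: 25-fold → factor 25
Dilution factor through solution 2 = 5 × 25 = 125
[solution 2] = 3.00 mM / 125 = 0.02400 mM = 2.40 × 10^4 nM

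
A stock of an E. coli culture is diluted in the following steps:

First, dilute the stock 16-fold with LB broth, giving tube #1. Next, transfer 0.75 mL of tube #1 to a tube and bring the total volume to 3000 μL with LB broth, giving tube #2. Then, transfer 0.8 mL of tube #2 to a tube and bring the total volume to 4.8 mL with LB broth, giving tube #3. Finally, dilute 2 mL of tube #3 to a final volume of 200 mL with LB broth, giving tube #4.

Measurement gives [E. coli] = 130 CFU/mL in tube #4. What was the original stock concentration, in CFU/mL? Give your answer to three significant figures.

4.99 × 10^6 CFU/mL

Step 1: 16-fold → factor 16
Step 2: 0.75 mL brought to 3000 μL → factor 3/0.75 = 4
Step 3: 0.8 mL brought to 4.8 mL → factor 4.8/0.8 = 6
Step 4: 2 mL brought to 200 mL → factor 200/2 = 100
Overall dilution factor = 16 × 4 × 6 × 100 = 38400
Stock = 130 CFU/mL × 38400 = 4.99 × 10^6 CFU/mL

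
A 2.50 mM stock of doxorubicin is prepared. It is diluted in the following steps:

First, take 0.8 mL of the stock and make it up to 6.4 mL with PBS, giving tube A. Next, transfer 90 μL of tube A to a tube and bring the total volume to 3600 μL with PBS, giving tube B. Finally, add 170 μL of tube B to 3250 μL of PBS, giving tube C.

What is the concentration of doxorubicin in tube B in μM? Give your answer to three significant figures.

Step 1: 0.8 mL brought to 6.4 mL → factor 6.4/0.8 = 8
Step 2: 90 μL brought to 3600 μL → factor 3600/90 = 40
Dilution factor through tube B = 8 × 40 = 320
[tube B] = 2.50 mM / 320 = 0.007812 mM = 7.81 μM

7.81 μM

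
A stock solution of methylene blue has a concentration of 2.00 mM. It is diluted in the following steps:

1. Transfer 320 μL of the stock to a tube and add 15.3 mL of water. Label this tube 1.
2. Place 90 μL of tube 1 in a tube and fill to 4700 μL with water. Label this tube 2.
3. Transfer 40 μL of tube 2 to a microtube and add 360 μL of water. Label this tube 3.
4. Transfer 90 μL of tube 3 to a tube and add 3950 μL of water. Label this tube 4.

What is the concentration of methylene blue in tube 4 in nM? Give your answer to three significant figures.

Step 1: 320 μL + 15.3 mL = 15620 μL total → factor 15620/320 = 48.812
Step 2: 90 μL brought to 4700 μL → factor 4700/90 = 52.222
Step 3: 40 μL + 360 μL = 400 μL total → factor 400/40 = 10
Step 4: 90 μL + 3950 μL = 4040 μL total → factor 4040/90 = 44.889
Overall dilution factor = 48.812 × 52.222 × 10 × 44.889 = 1.1443 × 10^6
Final = 2.00 mM / 1.1443 × 10^6 = 1.748 × 10^-6 mM = 1.75 nM

1.75 nM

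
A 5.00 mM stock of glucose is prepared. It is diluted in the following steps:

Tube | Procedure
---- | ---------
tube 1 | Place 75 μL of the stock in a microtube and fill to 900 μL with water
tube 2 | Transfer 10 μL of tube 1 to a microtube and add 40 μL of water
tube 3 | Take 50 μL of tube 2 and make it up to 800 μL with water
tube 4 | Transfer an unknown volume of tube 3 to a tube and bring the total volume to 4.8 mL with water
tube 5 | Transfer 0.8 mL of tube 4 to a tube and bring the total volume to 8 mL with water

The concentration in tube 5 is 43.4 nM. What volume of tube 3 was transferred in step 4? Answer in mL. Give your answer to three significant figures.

0.400 mL

Step 1: 75 μL brought to 900 μL → factor 900/75 = 12
Step 2: 10 μL + 40 μL = 50 μL total → factor 50/10 = 5
Step 3: 50 μL brought to 800 μL → factor 800/50 = 16
Step 4: v brought to 4.8 mL → factor = 4.8 mL/v
Step 5: 0.8 mL brought to 8 mL → factor 8/0.8 = 10
Product of known-step factors = 9600
Overall factor = 5.00 mM / (43.4 nM) = 1.1521 × 10^5
Step-4 factor = 1.1521 × 10^5 / 9600 = 12.001
v = 4.8 mL / 12.001 = 0.400 mL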